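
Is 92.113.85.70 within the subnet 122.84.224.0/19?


Subnet network: 122.84.224.0
Test IP AND mask: 92.113.64.0
No, 92.113.85.70 is not in 122.84.224.0/19


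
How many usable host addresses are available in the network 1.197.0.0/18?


Host bits = 32 - 18 = 14
Total addresses = 2^14 = 16384
Usable = total - 2 (network and broadcast)
Usable hosts: 16382


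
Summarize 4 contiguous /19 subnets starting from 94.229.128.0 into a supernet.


Original prefix: /19
Number of subnets: 4 = 2^2
New prefix = 19 - 2 = 17
Supernet: 94.229.128.0/17


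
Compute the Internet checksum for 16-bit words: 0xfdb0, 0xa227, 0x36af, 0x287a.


Sum all words (with carry folding):
+ 0xfdb0 = 0xfdb0
+ 0xa227 = 0x9fd8
+ 0x36af = 0xd687
+ 0x287a = 0xff01
One's complement: ~0xff01
Checksum = 0x00fe


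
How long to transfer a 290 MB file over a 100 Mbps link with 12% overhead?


Effective throughput = 100 * (1 - 12/100) = 88 Mbps
File size in Mb = 290 * 8 = 2320 Mb
Time = 2320 / 88
Time = 26.3636 seconds


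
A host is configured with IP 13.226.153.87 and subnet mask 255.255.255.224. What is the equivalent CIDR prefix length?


Binary: 11111111.11111111.11111111.11100000
Count leading 1s
Prefix: /27


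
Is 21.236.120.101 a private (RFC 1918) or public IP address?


RFC 1918 private ranges:
  10.0.0.0/8 (10.0.0.0 - 10.255.255.255)
  172.16.0.0/12 (172.16.0.0 - 172.31.255.255)
  192.168.0.0/16 (192.168.0.0 - 192.168.255.255)
Public (not in any RFC 1918 range)


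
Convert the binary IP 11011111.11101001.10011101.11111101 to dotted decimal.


11011111 = 223
11101001 = 233
10011101 = 157
11111101 = 253
IP: 223.233.157.253


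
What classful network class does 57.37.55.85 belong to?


First octet: 57
Binary: 00111001
0xxxxxxx -> Class A (1-126)
Class A, default mask 255.0.0.0 (/8)


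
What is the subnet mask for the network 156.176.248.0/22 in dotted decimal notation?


/22 means 22 network bits, 10 host bits
Binary: 11111111111111111111110000000000
Mask: 255.255.252.0


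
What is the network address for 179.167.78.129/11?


IP:   10110011.10100111.01001110.10000001
Mask: 11111111.11100000.00000000.00000000
AND operation:
Net:  10110011.10100000.00000000.00000000
Network: 179.160.0.0/11


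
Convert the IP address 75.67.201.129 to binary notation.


75 = 01001011
67 = 01000011
201 = 11001001
129 = 10000001
Binary: 01001011.01000011.11001001.10000001


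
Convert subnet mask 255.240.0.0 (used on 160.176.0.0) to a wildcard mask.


Subnet mask: 255.240.0.0
Wildcard = 255.255.255.255 - subnet mask
255 - 255 = 0
255 - 240 = 15
255 - 0 = 255
255 - 0 = 255
Wildcard: 0.15.255.255


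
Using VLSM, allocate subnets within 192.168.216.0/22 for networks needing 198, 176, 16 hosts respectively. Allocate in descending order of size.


198 hosts -> /24 (254 usable): 192.168.216.0/24
176 hosts -> /24 (254 usable): 192.168.217.0/24
16 hosts -> /27 (30 usable): 192.168.218.0/27
Allocation: 192.168.216.0/24 (198 hosts, 254 usable); 192.168.217.0/24 (176 hosts, 254 usable); 192.168.218.0/27 (16 hosts, 30 usable)


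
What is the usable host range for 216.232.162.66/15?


Network: 216.232.0.0
Broadcast: 216.233.255.255
First usable = network + 1
Last usable = broadcast - 1
Range: 216.232.0.1 to 216.233.255.254


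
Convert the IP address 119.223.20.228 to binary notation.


119 = 01110111
223 = 11011111
20 = 00010100
228 = 11100100
Binary: 01110111.11011111.00010100.11100100


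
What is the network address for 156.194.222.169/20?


IP:   10011100.11000010.11011110.10101001
Mask: 11111111.11111111.11110000.00000000
AND operation:
Net:  10011100.11000010.11010000.00000000
Network: 156.194.208.0/20


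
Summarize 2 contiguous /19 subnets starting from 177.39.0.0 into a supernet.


Original prefix: /19
Number of subnets: 2 = 2^1
New prefix = 19 - 1 = 18
Supernet: 177.39.0.0/18


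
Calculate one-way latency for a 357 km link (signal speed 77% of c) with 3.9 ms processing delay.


Speed = 0.77 * 3e5 km/s = 231000 km/s
Propagation delay = 357 / 231000 = 0.0015 s = 1.5455 ms
Processing delay = 3.9 ms
Total one-way latency = 5.4455 ms


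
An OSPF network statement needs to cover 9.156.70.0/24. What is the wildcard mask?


Subnet mask: 255.255.255.0
Wildcard = 255.255.255.255 - subnet mask
255 - 255 = 0
255 - 255 = 0
255 - 255 = 0
255 - 0 = 255
Wildcard: 0.0.0.255


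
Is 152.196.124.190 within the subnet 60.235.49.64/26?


Subnet network: 60.235.49.64
Test IP AND mask: 152.196.124.128
No, 152.196.124.190 is not in 60.235.49.64/26


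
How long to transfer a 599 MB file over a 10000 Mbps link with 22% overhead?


Effective throughput = 10000 * (1 - 22/100) = 7800 Mbps
File size in Mb = 599 * 8 = 4792 Mb
Time = 4792 / 7800
Time = 0.6144 seconds


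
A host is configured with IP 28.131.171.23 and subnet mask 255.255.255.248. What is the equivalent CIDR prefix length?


Binary: 11111111.11111111.11111111.11111000
Count leading 1s
Prefix: /29


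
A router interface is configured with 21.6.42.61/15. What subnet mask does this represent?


/15 means 15 network bits, 17 host bits
Binary: 11111111111111100000000000000000
Mask: 255.254.0.0


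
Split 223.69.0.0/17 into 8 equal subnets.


New prefix = 17 + 3 = 20
Each subnet has 4096 addresses
  223.69.0.0/20
  223.69.16.0/20
  223.69.32.0/20
  223.69.48.0/20
  223.69.64.0/20
  223.69.80.0/20
  223.69.96.0/20
  223.69.112.0/20
Subnets: 223.69.0.0/20, 223.69.16.0/20, 223.69.32.0/20, 223.69.48.0/20, 223.69.64.0/20, 223.69.80.0/20, 223.69.96.0/20, 223.69.112.0/20


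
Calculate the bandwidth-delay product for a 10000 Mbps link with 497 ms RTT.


BDP = bandwidth * RTT
= 10000 Mbps * 497 ms
= 10000 * 1e6 * 497 / 1000 bits
= 4970000000 bits
= 621250000 bytes
= 606689.4531 KB
BDP = 4970000000 bits (621250000 bytes)


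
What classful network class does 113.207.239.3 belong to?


First octet: 113
Binary: 01110001
0xxxxxxx -> Class A (1-126)
Class A, default mask 255.0.0.0 (/8)


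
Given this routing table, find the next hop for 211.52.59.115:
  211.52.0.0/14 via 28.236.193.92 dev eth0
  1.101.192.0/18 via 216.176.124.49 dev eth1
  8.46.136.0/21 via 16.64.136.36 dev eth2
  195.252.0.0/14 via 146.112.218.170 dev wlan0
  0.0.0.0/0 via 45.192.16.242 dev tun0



Longest prefix match for 211.52.59.115:
  /14 211.52.0.0: MATCH
  /18 1.101.192.0: no
  /21 8.46.136.0: no
  /14 195.252.0.0: no
  /0 0.0.0.0: MATCH
Selected: next-hop 28.236.193.92 via eth0 (matched /14)


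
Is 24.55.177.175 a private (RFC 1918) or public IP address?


RFC 1918 private ranges:
  10.0.0.0/8 (10.0.0.0 - 10.255.255.255)
  172.16.0.0/12 (172.16.0.0 - 172.31.255.255)
  192.168.0.0/16 (192.168.0.0 - 192.168.255.255)
Public (not in any RFC 1918 range)


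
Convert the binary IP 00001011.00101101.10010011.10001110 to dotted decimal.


00001011 = 11
00101101 = 45
10010011 = 147
10001110 = 142
IP: 11.45.147.142


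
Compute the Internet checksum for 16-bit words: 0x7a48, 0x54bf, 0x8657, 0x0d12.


Sum all words (with carry folding):
+ 0x7a48 = 0x7a48
+ 0x54bf = 0xcf07
+ 0x8657 = 0x555f
+ 0x0d12 = 0x6271
One's complement: ~0x6271
Checksum = 0x9d8e


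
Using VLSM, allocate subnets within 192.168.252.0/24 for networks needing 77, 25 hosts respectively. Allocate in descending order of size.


77 hosts -> /25 (126 usable): 192.168.252.0/25
25 hosts -> /27 (30 usable): 192.168.252.128/27
Allocation: 192.168.252.0/25 (77 hosts, 126 usable); 192.168.252.128/27 (25 hosts, 30 usable)


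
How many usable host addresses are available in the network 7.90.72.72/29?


Host bits = 32 - 29 = 3
Total addresses = 2^3 = 8
Usable = total - 2 (network and broadcast)
Usable hosts: 6


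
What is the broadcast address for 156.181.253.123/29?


Network: 156.181.253.120/29
Host bits = 3
Set all host bits to 1:
Broadcast: 156.181.253.127


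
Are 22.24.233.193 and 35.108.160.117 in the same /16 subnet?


Mask: 255.255.0.0
22.24.233.193 AND mask = 22.24.0.0
35.108.160.117 AND mask = 35.108.0.0
No, different subnets (22.24.0.0 vs 35.108.0.0)


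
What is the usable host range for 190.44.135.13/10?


Network: 190.0.0.0
Broadcast: 190.63.255.255
First usable = network + 1
Last usable = broadcast - 1
Range: 190.0.0.1 to 190.63.255.254


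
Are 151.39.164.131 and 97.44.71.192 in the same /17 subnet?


Mask: 255.255.128.0
151.39.164.131 AND mask = 151.39.128.0
97.44.71.192 AND mask = 97.44.0.0
No, different subnets (151.39.128.0 vs 97.44.0.0)


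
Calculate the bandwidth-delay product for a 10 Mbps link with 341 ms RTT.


BDP = bandwidth * RTT
= 10 Mbps * 341 ms
= 10 * 1e6 * 341 / 1000 bits
= 3410000 bits
= 426250 bytes
= 416.2598 KB
BDP = 3410000 bits (426250 bytes)


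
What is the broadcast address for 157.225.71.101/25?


Network: 157.225.71.0/25
Host bits = 7
Set all host bits to 1:
Broadcast: 157.225.71.127


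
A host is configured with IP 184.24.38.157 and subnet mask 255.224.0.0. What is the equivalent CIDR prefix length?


Binary: 11111111.11100000.00000000.00000000
Count leading 1s
Prefix: /11


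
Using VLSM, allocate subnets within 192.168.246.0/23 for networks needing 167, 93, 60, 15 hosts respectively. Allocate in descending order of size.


167 hosts -> /24 (254 usable): 192.168.246.0/24
93 hosts -> /25 (126 usable): 192.168.247.0/25
60 hosts -> /26 (62 usable): 192.168.247.128/26
15 hosts -> /27 (30 usable): 192.168.247.192/27
Allocation: 192.168.246.0/24 (167 hosts, 254 usable); 192.168.247.0/25 (93 hosts, 126 usable); 192.168.247.128/26 (60 hosts, 62 usable); 192.168.247.192/27 (15 hosts, 30 usable)


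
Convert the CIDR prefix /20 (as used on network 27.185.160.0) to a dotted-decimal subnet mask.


/20 means 20 network bits, 12 host bits
Binary: 11111111111111111111000000000000
Mask: 255.255.240.0


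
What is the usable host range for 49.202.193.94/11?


Network: 49.192.0.0
Broadcast: 49.223.255.255
First usable = network + 1
Last usable = broadcast - 1
Range: 49.192.0.1 to 49.223.255.254


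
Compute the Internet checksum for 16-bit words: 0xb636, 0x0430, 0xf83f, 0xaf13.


Sum all words (with carry folding):
+ 0xb636 = 0xb636
+ 0x0430 = 0xba66
+ 0xf83f = 0xb2a6
+ 0xaf13 = 0x61ba
One's complement: ~0x61ba
Checksum = 0x9e45


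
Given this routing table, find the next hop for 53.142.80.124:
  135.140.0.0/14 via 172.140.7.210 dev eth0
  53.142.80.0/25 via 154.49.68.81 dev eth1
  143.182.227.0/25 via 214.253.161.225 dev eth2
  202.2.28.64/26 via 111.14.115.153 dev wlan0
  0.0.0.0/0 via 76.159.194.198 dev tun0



Longest prefix match for 53.142.80.124:
  /14 135.140.0.0: no
  /25 53.142.80.0: MATCH
  /25 143.182.227.0: no
  /26 202.2.28.64: no
  /0 0.0.0.0: MATCH
Selected: next-hop 154.49.68.81 via eth1 (matched /25)


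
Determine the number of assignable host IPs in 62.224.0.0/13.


Host bits = 32 - 13 = 19
Total addresses = 2^19 = 524288
Usable = total - 2 (network and broadcast)
Usable hosts: 524286


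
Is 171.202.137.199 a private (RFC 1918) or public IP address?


RFC 1918 private ranges:
  10.0.0.0/8 (10.0.0.0 - 10.255.255.255)
  172.16.0.0/12 (172.16.0.0 - 172.31.255.255)
  192.168.0.0/16 (192.168.0.0 - 192.168.255.255)
Public (not in any RFC 1918 range)


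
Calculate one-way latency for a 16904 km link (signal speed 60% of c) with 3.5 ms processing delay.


Speed = 0.6 * 3e5 km/s = 180000 km/s
Propagation delay = 16904 / 180000 = 0.0939 s = 93.9111 ms
Processing delay = 3.5 ms
Total one-way latency = 97.4111 ms


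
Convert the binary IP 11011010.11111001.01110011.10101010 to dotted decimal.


11011010 = 218
11111001 = 249
01110011 = 115
10101010 = 170
IP: 218.249.115.170


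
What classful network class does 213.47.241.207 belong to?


First octet: 213
Binary: 11010101
110xxxxx -> Class C (192-223)
Class C, default mask 255.255.255.0 (/24)


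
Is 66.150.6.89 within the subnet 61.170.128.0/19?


Subnet network: 61.170.128.0
Test IP AND mask: 66.150.0.0
No, 66.150.6.89 is not in 61.170.128.0/19


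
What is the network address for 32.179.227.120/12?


IP:   00100000.10110011.11100011.01111000
Mask: 11111111.11110000.00000000.00000000
AND operation:
Net:  00100000.10110000.00000000.00000000
Network: 32.176.0.0/12


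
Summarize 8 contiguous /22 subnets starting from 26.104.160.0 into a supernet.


Original prefix: /22
Number of subnets: 8 = 2^3
New prefix = 22 - 3 = 19
Supernet: 26.104.160.0/19


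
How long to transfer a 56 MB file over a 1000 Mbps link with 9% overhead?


Effective throughput = 1000 * (1 - 9/100) = 910 Mbps
File size in Mb = 56 * 8 = 448 Mb
Time = 448 / 910
Time = 0.4923 seconds


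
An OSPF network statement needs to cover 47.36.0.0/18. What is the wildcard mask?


Subnet mask: 255.255.192.0
Wildcard = 255.255.255.255 - subnet mask
255 - 255 = 0
255 - 255 = 0
255 - 192 = 63
255 - 0 = 255
Wildcard: 0.0.63.255


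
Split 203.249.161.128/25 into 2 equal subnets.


New prefix = 25 + 1 = 26
Each subnet has 64 addresses
  203.249.161.128/26
  203.249.161.192/26
Subnets: 203.249.161.128/26, 203.249.161.192/26


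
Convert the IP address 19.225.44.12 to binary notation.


19 = 00010011
225 = 11100001
44 = 00101100
12 = 00001100
Binary: 00010011.11100001.00101100.00001100


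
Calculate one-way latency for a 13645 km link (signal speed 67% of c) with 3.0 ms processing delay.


Speed = 0.67 * 3e5 km/s = 201000 km/s
Propagation delay = 13645 / 201000 = 0.0679 s = 67.8856 ms
Processing delay = 3.0 ms
Total one-way latency = 70.8856 ms


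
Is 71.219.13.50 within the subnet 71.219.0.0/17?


Subnet network: 71.219.0.0
Test IP AND mask: 71.219.0.0
Yes, 71.219.13.50 is in 71.219.0.0/17


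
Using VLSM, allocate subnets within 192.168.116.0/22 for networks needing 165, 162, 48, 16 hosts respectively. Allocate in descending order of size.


165 hosts -> /24 (254 usable): 192.168.116.0/24
162 hosts -> /24 (254 usable): 192.168.117.0/24
48 hosts -> /26 (62 usable): 192.168.118.0/26
16 hosts -> /27 (30 usable): 192.168.118.64/27
Allocation: 192.168.116.0/24 (165 hosts, 254 usable); 192.168.117.0/24 (162 hosts, 254 usable); 192.168.118.0/26 (48 hosts, 62 usable); 192.168.118.64/27 (16 hosts, 30 usable)


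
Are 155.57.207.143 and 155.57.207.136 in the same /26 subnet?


Mask: 255.255.255.192
155.57.207.143 AND mask = 155.57.207.128
155.57.207.136 AND mask = 155.57.207.128
Yes, same subnet (155.57.207.128)


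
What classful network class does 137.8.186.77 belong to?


First octet: 137
Binary: 10001001
10xxxxxx -> Class B (128-191)
Class B, default mask 255.255.0.0 (/16)


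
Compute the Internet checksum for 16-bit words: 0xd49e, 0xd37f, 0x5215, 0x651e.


Sum all words (with carry folding):
+ 0xd49e = 0xd49e
+ 0xd37f = 0xa81e
+ 0x5215 = 0xfa33
+ 0x651e = 0x5f52
One's complement: ~0x5f52
Checksum = 0xa0ad


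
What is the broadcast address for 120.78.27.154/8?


Network: 120.0.0.0/8
Host bits = 24
Set all host bits to 1:
Broadcast: 120.255.255.255


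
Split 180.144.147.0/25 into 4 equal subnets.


New prefix = 25 + 2 = 27
Each subnet has 32 addresses
  180.144.147.0/27
  180.144.147.32/27
  180.144.147.64/27
  180.144.147.96/27
Subnets: 180.144.147.0/27, 180.144.147.32/27, 180.144.147.64/27, 180.144.147.96/27


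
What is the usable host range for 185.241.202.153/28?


Network: 185.241.202.144
Broadcast: 185.241.202.159
First usable = network + 1
Last usable = broadcast - 1
Range: 185.241.202.145 to 185.241.202.158


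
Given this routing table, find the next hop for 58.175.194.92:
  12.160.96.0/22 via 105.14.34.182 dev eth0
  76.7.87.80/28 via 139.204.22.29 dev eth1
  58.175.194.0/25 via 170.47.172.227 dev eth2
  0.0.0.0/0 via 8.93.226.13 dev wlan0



Longest prefix match for 58.175.194.92:
  /22 12.160.96.0: no
  /28 76.7.87.80: no
  /25 58.175.194.0: MATCH
  /0 0.0.0.0: MATCH
Selected: next-hop 170.47.172.227 via eth2 (matched /25)


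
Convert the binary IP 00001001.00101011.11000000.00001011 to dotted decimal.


00001001 = 9
00101011 = 43
11000000 = 192
00001011 = 11
IP: 9.43.192.11


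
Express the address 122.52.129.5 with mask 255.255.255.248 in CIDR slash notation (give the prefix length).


Binary: 11111111.11111111.11111111.11111000
Count leading 1s
Prefix: /29


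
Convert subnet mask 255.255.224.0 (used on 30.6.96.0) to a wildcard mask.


Subnet mask: 255.255.224.0
Wildcard = 255.255.255.255 - subnet mask
255 - 255 = 0
255 - 255 = 0
255 - 224 = 31
255 - 0 = 255
Wildcard: 0.0.31.255


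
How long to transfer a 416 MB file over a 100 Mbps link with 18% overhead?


Effective throughput = 100 * (1 - 18/100) = 82 Mbps
File size in Mb = 416 * 8 = 3328 Mb
Time = 3328 / 82
Time = 40.5854 seconds


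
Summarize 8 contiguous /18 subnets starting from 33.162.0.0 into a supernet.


Original prefix: /18
Number of subnets: 8 = 2^3
New prefix = 18 - 3 = 15
Supernet: 33.162.0.0/15


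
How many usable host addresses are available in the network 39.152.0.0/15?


Host bits = 32 - 15 = 17
Total addresses = 2^17 = 131072
Usable = total - 2 (network and broadcast)
Usable hosts: 131070


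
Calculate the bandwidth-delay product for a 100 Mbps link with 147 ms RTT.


BDP = bandwidth * RTT
= 100 Mbps * 147 ms
= 100 * 1e6 * 147 / 1000 bits
= 14700000 bits
= 1837500 bytes
= 1794.4336 KB
BDP = 14700000 bits (1837500 bytes)


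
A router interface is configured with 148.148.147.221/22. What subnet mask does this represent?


/22 means 22 network bits, 10 host bits
Binary: 11111111111111111111110000000000
Mask: 255.255.252.0


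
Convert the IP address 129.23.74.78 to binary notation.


129 = 10000001
23 = 00010111
74 = 01001010
78 = 01001110
Binary: 10000001.00010111.01001010.01001110


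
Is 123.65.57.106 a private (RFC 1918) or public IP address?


RFC 1918 private ranges:
  10.0.0.0/8 (10.0.0.0 - 10.255.255.255)
  172.16.0.0/12 (172.16.0.0 - 172.31.255.255)
  192.168.0.0/16 (192.168.0.0 - 192.168.255.255)
Public (not in any RFC 1918 range)


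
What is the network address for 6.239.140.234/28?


IP:   00000110.11101111.10001100.11101010
Mask: 11111111.11111111.11111111.11110000
AND operation:
Net:  00000110.11101111.10001100.11100000
Network: 6.239.140.224/28


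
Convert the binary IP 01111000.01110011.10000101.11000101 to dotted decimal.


01111000 = 120
01110011 = 115
10000101 = 133
11000101 = 197
IP: 120.115.133.197


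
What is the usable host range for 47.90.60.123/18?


Network: 47.90.0.0
Broadcast: 47.90.63.255
First usable = network + 1
Last usable = broadcast - 1
Range: 47.90.0.1 to 47.90.63.254


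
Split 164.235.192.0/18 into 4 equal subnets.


New prefix = 18 + 2 = 20
Each subnet has 4096 addresses
  164.235.192.0/20
  164.235.208.0/20
  164.235.224.0/20
  164.235.240.0/20
Subnets: 164.235.192.0/20, 164.235.208.0/20, 164.235.224.0/20, 164.235.240.0/20


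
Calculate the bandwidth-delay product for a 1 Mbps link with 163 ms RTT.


BDP = bandwidth * RTT
= 1 Mbps * 163 ms
= 1 * 1e6 * 163 / 1000 bits
= 163000 bits
= 20375 bytes
= 19.8975 KB
BDP = 163000 bits (20375 bytes)


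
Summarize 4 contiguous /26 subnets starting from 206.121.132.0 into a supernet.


Original prefix: /26
Number of subnets: 4 = 2^2
New prefix = 26 - 2 = 24
Supernet: 206.121.132.0/24


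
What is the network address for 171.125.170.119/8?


IP:   10101011.01111101.10101010.01110111
Mask: 11111111.00000000.00000000.00000000
AND operation:
Net:  10101011.00000000.00000000.00000000
Network: 171.0.0.0/8


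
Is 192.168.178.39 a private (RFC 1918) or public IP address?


RFC 1918 private ranges:
  10.0.0.0/8 (10.0.0.0 - 10.255.255.255)
  172.16.0.0/12 (172.16.0.0 - 172.31.255.255)
  192.168.0.0/16 (192.168.0.0 - 192.168.255.255)
Private (in 192.168.0.0/16)


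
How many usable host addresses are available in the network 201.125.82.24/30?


Host bits = 32 - 30 = 2
Total addresses = 2^2 = 4
Usable = total - 2 (network and broadcast)
Usable hosts: 2


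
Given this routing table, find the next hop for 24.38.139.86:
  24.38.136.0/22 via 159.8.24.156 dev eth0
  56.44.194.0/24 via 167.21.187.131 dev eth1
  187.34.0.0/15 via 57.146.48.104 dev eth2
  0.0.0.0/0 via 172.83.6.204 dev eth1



Longest prefix match for 24.38.139.86:
  /22 24.38.136.0: MATCH
  /24 56.44.194.0: no
  /15 187.34.0.0: no
  /0 0.0.0.0: MATCH
Selected: next-hop 159.8.24.156 via eth0 (matched /22)


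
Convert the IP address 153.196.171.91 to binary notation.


153 = 10011001
196 = 11000100
171 = 10101011
91 = 01011011
Binary: 10011001.11000100.10101011.01011011


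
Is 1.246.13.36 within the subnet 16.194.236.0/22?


Subnet network: 16.194.236.0
Test IP AND mask: 1.246.12.0
No, 1.246.13.36 is not in 16.194.236.0/22


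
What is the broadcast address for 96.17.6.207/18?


Network: 96.17.0.0/18
Host bits = 14
Set all host bits to 1:
Broadcast: 96.17.63.255


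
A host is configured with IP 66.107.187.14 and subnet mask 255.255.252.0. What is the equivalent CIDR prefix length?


Binary: 11111111.11111111.11111100.00000000
Count leading 1s
Prefix: /22


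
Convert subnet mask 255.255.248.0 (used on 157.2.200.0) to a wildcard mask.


Subnet mask: 255.255.248.0
Wildcard = 255.255.255.255 - subnet mask
255 - 255 = 0
255 - 255 = 0
255 - 248 = 7
255 - 0 = 255
Wildcard: 0.0.7.255


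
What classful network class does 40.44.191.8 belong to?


First octet: 40
Binary: 00101000
0xxxxxxx -> Class A (1-126)
Class A, default mask 255.0.0.0 (/8)


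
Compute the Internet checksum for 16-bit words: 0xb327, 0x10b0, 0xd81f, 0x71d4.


Sum all words (with carry folding):
+ 0xb327 = 0xb327
+ 0x10b0 = 0xc3d7
+ 0xd81f = 0x9bf7
+ 0x71d4 = 0x0dcc
One's complement: ~0x0dcc
Checksum = 0xf233


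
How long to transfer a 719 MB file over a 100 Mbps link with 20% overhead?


Effective throughput = 100 * (1 - 20/100) = 80 Mbps
File size in Mb = 719 * 8 = 5752 Mb
Time = 5752 / 80
Time = 71.9 seconds


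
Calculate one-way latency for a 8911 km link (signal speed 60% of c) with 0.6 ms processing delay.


Speed = 0.6 * 3e5 km/s = 180000 km/s
Propagation delay = 8911 / 180000 = 0.0495 s = 49.5056 ms
Processing delay = 0.6 ms
Total one-way latency = 50.1056 ms


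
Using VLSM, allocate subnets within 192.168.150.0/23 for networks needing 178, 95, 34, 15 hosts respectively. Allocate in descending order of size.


178 hosts -> /24 (254 usable): 192.168.150.0/24
95 hosts -> /25 (126 usable): 192.168.151.0/25
34 hosts -> /26 (62 usable): 192.168.151.128/26
15 hosts -> /27 (30 usable): 192.168.151.192/27
Allocation: 192.168.150.0/24 (178 hosts, 254 usable); 192.168.151.0/25 (95 hosts, 126 usable); 192.168.151.128/26 (34 hosts, 62 usable); 192.168.151.192/27 (15 hosts, 30 usable)


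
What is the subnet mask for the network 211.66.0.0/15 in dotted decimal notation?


/15 means 15 network bits, 17 host bits
Binary: 11111111111111100000000000000000
Mask: 255.254.0.0


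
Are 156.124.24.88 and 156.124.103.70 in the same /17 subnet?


Mask: 255.255.128.0
156.124.24.88 AND mask = 156.124.0.0
156.124.103.70 AND mask = 156.124.0.0
Yes, same subnet (156.124.0.0)


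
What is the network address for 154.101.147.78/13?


IP:   10011010.01100101.10010011.01001110
Mask: 11111111.11111000.00000000.00000000
AND operation:
Net:  10011010.01100000.00000000.00000000
Network: 154.96.0.0/13


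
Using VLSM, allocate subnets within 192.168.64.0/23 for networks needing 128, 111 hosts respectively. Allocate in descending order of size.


128 hosts -> /24 (254 usable): 192.168.64.0/24
111 hosts -> /25 (126 usable): 192.168.65.0/25
Allocation: 192.168.64.0/24 (128 hosts, 254 usable); 192.168.65.0/25 (111 hosts, 126 usable)


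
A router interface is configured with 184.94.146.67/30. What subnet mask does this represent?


/30 means 30 network bits, 2 host bits
Binary: 11111111111111111111111111111100
Mask: 255.255.255.252


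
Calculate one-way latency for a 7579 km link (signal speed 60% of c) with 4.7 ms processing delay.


Speed = 0.6 * 3e5 km/s = 180000 km/s
Propagation delay = 7579 / 180000 = 0.0421 s = 42.1056 ms
Processing delay = 4.7 ms
Total one-way latency = 46.8056 ms


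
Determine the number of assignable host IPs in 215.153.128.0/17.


Host bits = 32 - 17 = 15
Total addresses = 2^15 = 32768
Usable = total - 2 (network and broadcast)
Usable hosts: 32766


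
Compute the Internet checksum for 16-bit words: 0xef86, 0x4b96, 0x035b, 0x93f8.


Sum all words (with carry folding):
+ 0xef86 = 0xef86
+ 0x4b96 = 0x3b1d
+ 0x035b = 0x3e78
+ 0x93f8 = 0xd270
One's complement: ~0xd270
Checksum = 0x2d8f


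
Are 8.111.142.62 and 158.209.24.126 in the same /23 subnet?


Mask: 255.255.254.0
8.111.142.62 AND mask = 8.111.142.0
158.209.24.126 AND mask = 158.209.24.0
No, different subnets (8.111.142.0 vs 158.209.24.0)


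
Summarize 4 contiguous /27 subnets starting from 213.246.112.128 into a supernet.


Original prefix: /27
Number of subnets: 4 = 2^2
New prefix = 27 - 2 = 25
Supernet: 213.246.112.128/25


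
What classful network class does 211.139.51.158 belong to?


First octet: 211
Binary: 11010011
110xxxxx -> Class C (192-223)
Class C, default mask 255.255.255.0 (/24)


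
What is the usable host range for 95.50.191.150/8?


Network: 95.0.0.0
Broadcast: 95.255.255.255
First usable = network + 1
Last usable = broadcast - 1
Range: 95.0.0.1 to 95.255.255.254


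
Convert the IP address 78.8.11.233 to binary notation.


78 = 01001110
8 = 00001000
11 = 00001011
233 = 11101001
Binary: 01001110.00001000.00001011.11101001


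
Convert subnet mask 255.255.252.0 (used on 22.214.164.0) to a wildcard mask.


Subnet mask: 255.255.252.0
Wildcard = 255.255.255.255 - subnet mask
255 - 255 = 0
255 - 255 = 0
255 - 252 = 3
255 - 0 = 255
Wildcard: 0.0.3.255


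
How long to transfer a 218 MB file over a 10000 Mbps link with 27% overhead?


Effective throughput = 10000 * (1 - 27/100) = 7300 Mbps
File size in Mb = 218 * 8 = 1744 Mb
Time = 1744 / 7300
Time = 0.2389 seconds


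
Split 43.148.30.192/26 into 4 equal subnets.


New prefix = 26 + 2 = 28
Each subnet has 16 addresses
  43.148.30.192/28
  43.148.30.208/28
  43.148.30.224/28
  43.148.30.240/28
Subnets: 43.148.30.192/28, 43.148.30.208/28, 43.148.30.224/28, 43.148.30.240/28


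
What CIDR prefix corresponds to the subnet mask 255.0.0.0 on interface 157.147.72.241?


Binary: 11111111.00000000.00000000.00000000
Count leading 1s
Prefix: /8


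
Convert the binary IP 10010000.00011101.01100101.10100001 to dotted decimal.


10010000 = 144
00011101 = 29
01100101 = 101
10100001 = 161
IP: 144.29.101.161


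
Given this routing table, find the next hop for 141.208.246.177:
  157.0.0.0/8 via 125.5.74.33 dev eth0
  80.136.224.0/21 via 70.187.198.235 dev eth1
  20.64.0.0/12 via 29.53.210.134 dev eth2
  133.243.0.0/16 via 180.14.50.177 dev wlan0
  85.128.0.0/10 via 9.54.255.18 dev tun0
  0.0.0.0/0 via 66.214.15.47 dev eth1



Longest prefix match for 141.208.246.177:
  /8 157.0.0.0: no
  /21 80.136.224.0: no
  /12 20.64.0.0: no
  /16 133.243.0.0: no
  /10 85.128.0.0: no
  /0 0.0.0.0: MATCH
Selected: next-hop 66.214.15.47 via eth1 (matched /0)


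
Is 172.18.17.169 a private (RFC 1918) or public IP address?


RFC 1918 private ranges:
  10.0.0.0/8 (10.0.0.0 - 10.255.255.255)
  172.16.0.0/12 (172.16.0.0 - 172.31.255.255)
  192.168.0.0/16 (192.168.0.0 - 192.168.255.255)
Private (in 172.16.0.0/12)


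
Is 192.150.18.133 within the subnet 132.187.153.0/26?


Subnet network: 132.187.153.0
Test IP AND mask: 192.150.18.128
No, 192.150.18.133 is not in 132.187.153.0/26


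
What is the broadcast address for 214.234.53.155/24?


Network: 214.234.53.0/24
Host bits = 8
Set all host bits to 1:
Broadcast: 214.234.53.255


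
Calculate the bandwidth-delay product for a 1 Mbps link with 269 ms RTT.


BDP = bandwidth * RTT
= 1 Mbps * 269 ms
= 1 * 1e6 * 269 / 1000 bits
= 269000 bits
= 33625 bytes
= 32.8369 KB
BDP = 269000 bits (33625 bytes)


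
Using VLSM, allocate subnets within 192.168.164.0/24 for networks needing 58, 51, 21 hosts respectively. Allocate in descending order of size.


58 hosts -> /26 (62 usable): 192.168.164.0/26
51 hosts -> /26 (62 usable): 192.168.164.64/26
21 hosts -> /27 (30 usable): 192.168.164.128/27
Allocation: 192.168.164.0/26 (58 hosts, 62 usable); 192.168.164.64/26 (51 hosts, 62 usable); 192.168.164.128/27 (21 hosts, 30 usable)


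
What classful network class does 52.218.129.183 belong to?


First octet: 52
Binary: 00110100
0xxxxxxx -> Class A (1-126)
Class A, default mask 255.0.0.0 (/8)


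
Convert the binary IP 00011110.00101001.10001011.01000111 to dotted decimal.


00011110 = 30
00101001 = 41
10001011 = 139
01000111 = 71
IP: 30.41.139.71


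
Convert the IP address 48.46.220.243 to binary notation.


48 = 00110000
46 = 00101110
220 = 11011100
243 = 11110011
Binary: 00110000.00101110.11011100.11110011


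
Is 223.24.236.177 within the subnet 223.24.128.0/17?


Subnet network: 223.24.128.0
Test IP AND mask: 223.24.128.0
Yes, 223.24.236.177 is in 223.24.128.0/17


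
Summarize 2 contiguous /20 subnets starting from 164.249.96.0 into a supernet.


Original prefix: /20
Number of subnets: 2 = 2^1
New prefix = 20 - 1 = 19
Supernet: 164.249.96.0/19


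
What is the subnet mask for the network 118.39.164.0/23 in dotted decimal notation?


/23 means 23 network bits, 9 host bits
Binary: 11111111111111111111111000000000
Mask: 255.255.254.0


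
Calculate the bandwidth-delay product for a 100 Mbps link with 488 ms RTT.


BDP = bandwidth * RTT
= 100 Mbps * 488 ms
= 100 * 1e6 * 488 / 1000 bits
= 48800000 bits
= 6100000 bytes
= 5957.0312 KB
BDP = 48800000 bits (6100000 bytes)


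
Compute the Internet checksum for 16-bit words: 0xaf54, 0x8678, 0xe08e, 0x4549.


Sum all words (with carry folding):
+ 0xaf54 = 0xaf54
+ 0x8678 = 0x35cd
+ 0xe08e = 0x165c
+ 0x4549 = 0x5ba5
One's complement: ~0x5ba5
Checksum = 0xa45a


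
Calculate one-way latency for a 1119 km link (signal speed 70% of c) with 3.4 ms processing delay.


Speed = 0.7 * 3e5 km/s = 210000 km/s
Propagation delay = 1119 / 210000 = 0.0053 s = 5.3286 ms
Processing delay = 3.4 ms
Total one-way latency = 8.7286 ms


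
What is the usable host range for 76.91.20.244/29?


Network: 76.91.20.240
Broadcast: 76.91.20.247
First usable = network + 1
Last usable = broadcast - 1
Range: 76.91.20.241 to 76.91.20.246


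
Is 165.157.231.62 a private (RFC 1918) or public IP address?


RFC 1918 private ranges:
  10.0.0.0/8 (10.0.0.0 - 10.255.255.255)
  172.16.0.0/12 (172.16.0.0 - 172.31.255.255)
  192.168.0.0/16 (192.168.0.0 - 192.168.255.255)
Public (not in any RFC 1918 range)


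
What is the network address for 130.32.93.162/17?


IP:   10000010.00100000.01011101.10100010
Mask: 11111111.11111111.10000000.00000000
AND operation:
Net:  10000010.00100000.00000000.00000000
Network: 130.32.0.0/17


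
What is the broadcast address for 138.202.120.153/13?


Network: 138.200.0.0/13
Host bits = 19
Set all host bits to 1:
Broadcast: 138.207.255.255


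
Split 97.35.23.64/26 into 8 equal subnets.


New prefix = 26 + 3 = 29
Each subnet has 8 addresses
  97.35.23.64/29
  97.35.23.72/29
  97.35.23.80/29
  97.35.23.88/29
  97.35.23.96/29
  97.35.23.104/29
  97.35.23.112/29
  97.35.23.120/29
Subnets: 97.35.23.64/29, 97.35.23.72/29, 97.35.23.80/29, 97.35.23.88/29, 97.35.23.96/29, 97.35.23.104/29, 97.35.23.112/29, 97.35.23.120/29


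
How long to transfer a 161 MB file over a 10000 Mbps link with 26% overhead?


Effective throughput = 10000 * (1 - 26/100) = 7400 Mbps
File size in Mb = 161 * 8 = 1288 Mb
Time = 1288 / 7400
Time = 0.1741 seconds


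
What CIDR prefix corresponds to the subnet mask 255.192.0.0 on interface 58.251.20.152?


Binary: 11111111.11000000.00000000.00000000
Count leading 1s
Prefix: /10


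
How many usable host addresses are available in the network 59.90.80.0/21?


Host bits = 32 - 21 = 11
Total addresses = 2^11 = 2048
Usable = total - 2 (network and broadcast)
Usable hosts: 2046


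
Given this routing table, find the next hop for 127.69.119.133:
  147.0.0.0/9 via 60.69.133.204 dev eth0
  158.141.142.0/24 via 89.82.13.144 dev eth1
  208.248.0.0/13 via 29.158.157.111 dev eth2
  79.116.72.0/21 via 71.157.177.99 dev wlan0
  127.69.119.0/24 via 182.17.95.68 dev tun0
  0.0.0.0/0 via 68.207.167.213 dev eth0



Longest prefix match for 127.69.119.133:
  /9 147.0.0.0: no
  /24 158.141.142.0: no
  /13 208.248.0.0: no
  /21 79.116.72.0: no
  /24 127.69.119.0: MATCH
  /0 0.0.0.0: MATCH
Selected: next-hop 182.17.95.68 via tun0 (matched /24)


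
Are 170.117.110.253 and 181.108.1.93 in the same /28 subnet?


Mask: 255.255.255.240
170.117.110.253 AND mask = 170.117.110.240
181.108.1.93 AND mask = 181.108.1.80
No, different subnets (170.117.110.240 vs 181.108.1.80)


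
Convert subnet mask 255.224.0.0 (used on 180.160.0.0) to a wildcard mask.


Subnet mask: 255.224.0.0
Wildcard = 255.255.255.255 - subnet mask
255 - 255 = 0
255 - 224 = 31
255 - 0 = 255
255 - 0 = 255
Wildcard: 0.31.255.255


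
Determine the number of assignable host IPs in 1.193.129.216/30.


Host bits = 32 - 30 = 2
Total addresses = 2^2 = 4
Usable = total - 2 (network and broadcast)
Usable hosts: 2


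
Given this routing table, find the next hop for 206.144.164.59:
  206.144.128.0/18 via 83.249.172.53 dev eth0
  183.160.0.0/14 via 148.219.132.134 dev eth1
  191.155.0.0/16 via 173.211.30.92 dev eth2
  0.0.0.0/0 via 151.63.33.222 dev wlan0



Longest prefix match for 206.144.164.59:
  /18 206.144.128.0: MATCH
  /14 183.160.0.0: no
  /16 191.155.0.0: no
  /0 0.0.0.0: MATCH
Selected: next-hop 83.249.172.53 via eth0 (matched /18)


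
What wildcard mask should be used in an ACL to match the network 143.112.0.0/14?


Subnet mask: 255.252.0.0
Wildcard = 255.255.255.255 - subnet mask
255 - 255 = 0
255 - 252 = 3
255 - 0 = 255
255 - 0 = 255
Wildcard: 0.3.255.255


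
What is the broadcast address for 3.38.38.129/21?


Network: 3.38.32.0/21
Host bits = 11
Set all host bits to 1:
Broadcast: 3.38.39.255


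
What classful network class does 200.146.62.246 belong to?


First octet: 200
Binary: 11001000
110xxxxx -> Class C (192-223)
Class C, default mask 255.255.255.0 (/24)


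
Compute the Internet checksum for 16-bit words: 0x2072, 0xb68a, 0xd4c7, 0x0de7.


Sum all words (with carry folding):
+ 0x2072 = 0x2072
+ 0xb68a = 0xd6fc
+ 0xd4c7 = 0xabc4
+ 0x0de7 = 0xb9ab
One's complement: ~0xb9ab
Checksum = 0x4654


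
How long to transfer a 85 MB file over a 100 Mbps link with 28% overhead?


Effective throughput = 100 * (1 - 28/100) = 72 Mbps
File size in Mb = 85 * 8 = 680 Mb
Time = 680 / 72
Time = 9.4444 seconds


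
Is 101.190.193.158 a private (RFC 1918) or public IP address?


RFC 1918 private ranges:
  10.0.0.0/8 (10.0.0.0 - 10.255.255.255)
  172.16.0.0/12 (172.16.0.0 - 172.31.255.255)
  192.168.0.0/16 (192.168.0.0 - 192.168.255.255)
Public (not in any RFC 1918 range)


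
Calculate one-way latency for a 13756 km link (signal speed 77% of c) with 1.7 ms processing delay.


Speed = 0.77 * 3e5 km/s = 231000 km/s
Propagation delay = 13756 / 231000 = 0.0595 s = 59.5498 ms
Processing delay = 1.7 ms
Total one-way latency = 61.2498 ms


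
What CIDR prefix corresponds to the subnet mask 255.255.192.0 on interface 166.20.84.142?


Binary: 11111111.11111111.11000000.00000000
Count leading 1s
Prefix: /18


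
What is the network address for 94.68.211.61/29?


IP:   01011110.01000100.11010011.00111101
Mask: 11111111.11111111.11111111.11111000
AND operation:
Net:  01011110.01000100.11010011.00111000
Network: 94.68.211.56/29


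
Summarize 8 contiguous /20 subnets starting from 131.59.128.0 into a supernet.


Original prefix: /20
Number of subnets: 8 = 2^3
New prefix = 20 - 3 = 17
Supernet: 131.59.128.0/17


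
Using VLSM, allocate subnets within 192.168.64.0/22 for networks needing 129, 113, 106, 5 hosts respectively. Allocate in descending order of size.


129 hosts -> /24 (254 usable): 192.168.64.0/24
113 hosts -> /25 (126 usable): 192.168.65.0/25
106 hosts -> /25 (126 usable): 192.168.65.128/25
5 hosts -> /29 (6 usable): 192.168.66.0/29
Allocation: 192.168.64.0/24 (129 hosts, 254 usable); 192.168.65.0/25 (113 hosts, 126 usable); 192.168.65.128/25 (106 hosts, 126 usable); 192.168.66.0/29 (5 hosts, 6 usable)


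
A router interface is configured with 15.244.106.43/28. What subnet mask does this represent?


/28 means 28 network bits, 4 host bits
Binary: 11111111111111111111111111110000
Mask: 255.255.255.240


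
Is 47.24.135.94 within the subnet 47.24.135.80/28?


Subnet network: 47.24.135.80
Test IP AND mask: 47.24.135.80
Yes, 47.24.135.94 is in 47.24.135.80/28


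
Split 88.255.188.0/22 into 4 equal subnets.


New prefix = 22 + 2 = 24
Each subnet has 256 addresses
  88.255.188.0/24
  88.255.189.0/24
  88.255.190.0/24
  88.255.191.0/24
Subnets: 88.255.188.0/24, 88.255.189.0/24, 88.255.190.0/24, 88.255.191.0/24


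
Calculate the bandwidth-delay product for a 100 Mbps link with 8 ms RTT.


BDP = bandwidth * RTT
= 100 Mbps * 8 ms
= 100 * 1e6 * 8 / 1000 bits
= 800000 bits
= 100000 bytes
= 97.6562 KB
BDP = 800000 bits (100000 bytes)


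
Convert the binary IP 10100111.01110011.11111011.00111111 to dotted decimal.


10100111 = 167
01110011 = 115
11111011 = 251
00111111 = 63
IP: 167.115.251.63


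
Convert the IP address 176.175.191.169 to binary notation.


176 = 10110000
175 = 10101111
191 = 10111111
169 = 10101001
Binary: 10110000.10101111.10111111.10101001


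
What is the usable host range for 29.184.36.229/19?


Network: 29.184.32.0
Broadcast: 29.184.63.255
First usable = network + 1
Last usable = broadcast - 1
Range: 29.184.32.1 to 29.184.63.254


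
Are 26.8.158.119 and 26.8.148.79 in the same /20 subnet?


Mask: 255.255.240.0
26.8.158.119 AND mask = 26.8.144.0
26.8.148.79 AND mask = 26.8.144.0
Yes, same subnet (26.8.144.0)


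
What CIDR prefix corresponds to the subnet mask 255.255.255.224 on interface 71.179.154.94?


Binary: 11111111.11111111.11111111.11100000
Count leading 1s
Prefix: /27


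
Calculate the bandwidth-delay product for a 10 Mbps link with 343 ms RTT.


BDP = bandwidth * RTT
= 10 Mbps * 343 ms
= 10 * 1e6 * 343 / 1000 bits
= 3430000 bits
= 428750 bytes
= 418.7012 KB
BDP = 3430000 bits (428750 bytes)


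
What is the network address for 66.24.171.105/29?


IP:   01000010.00011000.10101011.01101001
Mask: 11111111.11111111.11111111.11111000
AND operation:
Net:  01000010.00011000.10101011.01101000
Network: 66.24.171.104/29


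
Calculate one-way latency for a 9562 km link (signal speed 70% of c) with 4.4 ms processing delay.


Speed = 0.7 * 3e5 km/s = 210000 km/s
Propagation delay = 9562 / 210000 = 0.0455 s = 45.5333 ms
Processing delay = 4.4 ms
Total one-way latency = 49.9333 ms


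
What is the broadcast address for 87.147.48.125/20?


Network: 87.147.48.0/20
Host bits = 12
Set all host bits to 1:
Broadcast: 87.147.63.255


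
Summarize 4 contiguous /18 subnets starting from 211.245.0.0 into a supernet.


Original prefix: /18
Number of subnets: 4 = 2^2
New prefix = 18 - 2 = 16
Supernet: 211.245.0.0/16


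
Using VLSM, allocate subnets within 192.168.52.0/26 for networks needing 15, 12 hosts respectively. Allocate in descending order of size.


15 hosts -> /27 (30 usable): 192.168.52.0/27
12 hosts -> /28 (14 usable): 192.168.52.32/28
Allocation: 192.168.52.0/27 (15 hosts, 30 usable); 192.168.52.32/28 (12 hosts, 14 usable)


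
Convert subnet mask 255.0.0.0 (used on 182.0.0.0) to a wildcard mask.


Subnet mask: 255.0.0.0
Wildcard = 255.255.255.255 - subnet mask
255 - 255 = 0
255 - 0 = 255
255 - 0 = 255
255 - 0 = 255
Wildcard: 0.255.255.255
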